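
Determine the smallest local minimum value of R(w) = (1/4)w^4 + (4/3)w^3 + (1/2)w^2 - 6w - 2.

R'(w) = w^3 + 4w^2 + w - 6 = 0 at w = -3, -2, 1.
R''(w) = 3w^2 + 8w + 1. R''(-3) = 4 > 0 ⇒ local minimum; R''(-2) = -3 < 0 ⇒ local maximum; R''(1) = 12 > 0 ⇒ local minimum.
The smallest local minimum is R(1) = -71/12.

-71/12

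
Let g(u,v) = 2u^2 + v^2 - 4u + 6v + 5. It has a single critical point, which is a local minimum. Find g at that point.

-6

∂g/∂u = 4u - 4 = 0 and ∂g/∂v = 2v + 6 = 0, so (u, v) = (1, -3).
The Hessian has g_{uu} = 4, g_{vv} = 2, g_{uv} = 0, giving D = 8 > 0 with g_{uu} > 0, so the point is a local minimum.
g(1, -3) = -6.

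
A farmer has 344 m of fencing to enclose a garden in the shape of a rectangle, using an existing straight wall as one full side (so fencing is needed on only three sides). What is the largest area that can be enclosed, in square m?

Let the sides perpendicular to the wall have length x and the parallel side y, so 2x + y = 344 and the area is A = xy = x(344 − 2x).
A'(x) = 344 − 4x = 0 gives x = 86, and A''(x) = −4 < 0 confirms a maximum.
Then y = 344 − 2·86 = 172 and A = 14792.

14792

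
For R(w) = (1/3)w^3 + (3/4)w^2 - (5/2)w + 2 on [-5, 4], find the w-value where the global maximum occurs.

R'(w) = w^2 + (3/2)w - 5/2, which vanishes at w = -5/2 and w = 1.
Compare values at every candidate in [-5, 4]: R(-5) = -101/12, R(-5/2) = 371/48, R(1) = 7/12, R(4) = 76/3.
So the maximum is R(4) = 76/3.

4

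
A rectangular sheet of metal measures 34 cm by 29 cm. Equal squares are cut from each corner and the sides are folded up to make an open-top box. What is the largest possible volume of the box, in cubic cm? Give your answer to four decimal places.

2282.5920

With cut size x, the volume is V(x) = x(34 − 2x)(29 − 2x) for 0 < x < 14.5.
V'(x) = 12x^2 − 252x + 986. Setting V'(x) = 0 gives x ≈ 5.2006 (the root in (0, 14.5)).
V''(x) = 24x − 252 is negative there, so this is the maximum; V ≈ 2282.5920.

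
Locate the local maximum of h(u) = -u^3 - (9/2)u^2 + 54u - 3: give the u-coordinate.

3

h'(u) = -3u^2 - 9u + 54 = 0 at u = -6, 3.
Since h''(u) = -6u - 9, we get h''(-6) = 27 > 0 ⇒ local minimum; h''(3) = -27 < 0 ⇒ local maximum.
The local maximum is h(3) = 183/2.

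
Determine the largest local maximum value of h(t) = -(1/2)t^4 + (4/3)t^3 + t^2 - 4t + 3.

37/6

h'(t) = -2t^3 + 4t^2 + 2t - 4 = 0 at t = -1, 1, 2.
h''(t) = -6t^2 + 8t + 2. h''(-1) = -12 < 0 ⇒ local maximum; h''(1) = 4 > 0 ⇒ local minimum; h''(2) = -6 < 0 ⇒ local maximum.
Thus h has its largest local maximum at t = -1, with value 37/6.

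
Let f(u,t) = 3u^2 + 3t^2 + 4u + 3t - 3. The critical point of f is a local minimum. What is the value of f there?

-61/12

∂f/∂u = 6u + 4 = 0 and ∂f/∂t = 6t + 3 = 0, so (u, t) = (-2/3, -1/2).
The Hessian has f_{uu} = 6, f_{tt} = 6, f_{ut} = 0, giving D = 36 > 0 with f_{uu} > 0, so the point is a local minimum.
f(-2/3, -1/2) = -61/12.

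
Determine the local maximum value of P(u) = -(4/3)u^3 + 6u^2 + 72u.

P'(u) = -4u^2 + 12u + 72 = 0 at u = -3, 6.
P''(u) = -8u + 12. P''(-3) = 36 > 0 ⇒ local minimum; P''(6) = -36 < 0 ⇒ local maximum.
So the local maximum value is P(6) = 360.

360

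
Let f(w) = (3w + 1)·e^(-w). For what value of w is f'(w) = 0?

2/3

f'(w) = 3·e^(-w) + (3w + 1)·(-1)·e^(-w) = (-3w + 2)·e^(-w). Since e^(-w) > 0, the only critical point is w = 2/3.
f''(2/3) has the same sign as -3 < 0, so this is a local maximum.
f(2/3) = (3)·e^(-2/3) ≈ 1.5403.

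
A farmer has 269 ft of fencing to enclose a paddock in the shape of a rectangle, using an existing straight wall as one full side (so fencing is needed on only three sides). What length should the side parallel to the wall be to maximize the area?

269/2

Let the sides perpendicular to the wall have length x and the parallel side y, so 2x + y = 269 and the area is A = xy = x(269 − 2x).
A'(x) = 269 − 4x = 0 gives x = 269/4, and A''(x) = −4 < 0 confirms a maximum.
Then y = 269 − 2·269/4 = 269/2 and A = 72361/8.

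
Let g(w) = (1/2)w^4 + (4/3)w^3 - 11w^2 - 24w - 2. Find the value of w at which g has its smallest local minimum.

3

g'(w) = 2w^3 + 4w^2 - 22w - 24. Setting g'(w) = 0 gives w ∈ {-4, -1, 3}.
Since g''(w) = 6w^2 + 8w - 22, we get g''(-4) = 42 > 0 ⇒ local minimum; g''(-1) = -24 < 0 ⇒ local maximum; g''(3) = 56 > 0 ⇒ local minimum.
Thus g has its smallest local minimum at w = 3, with value -193/2.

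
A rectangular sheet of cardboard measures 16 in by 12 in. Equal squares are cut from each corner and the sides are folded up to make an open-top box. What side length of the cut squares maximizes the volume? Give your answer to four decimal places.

2.2630

With cut size x, the volume is V(x) = x(16 − 2x)(12 − 2x) for 0 < x < 6.
V'(x) = 12x^2 − 112x + 192. Setting V'(x) = 0 gives x ≈ 2.2630 (the root in (0, 6)).
V''(x) = 24x − 112 is negative there, so this is the maximum; V ≈ 194.0674.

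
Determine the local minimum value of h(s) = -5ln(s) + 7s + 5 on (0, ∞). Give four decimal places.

11.6824

h'(s) = -5/s + 7 = 0 gives s = 5/7.
h''(s) = 5/s², which is positive for s > 0, so this is a local minimum.
h(5/7) = -5·ln(5/7) + 5 + 5 ≈ 11.6824.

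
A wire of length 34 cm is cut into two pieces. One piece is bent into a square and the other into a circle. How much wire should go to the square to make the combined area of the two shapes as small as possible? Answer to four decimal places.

19.0434

Let x be the length used for the square. Square side x/4; circle radius (34−x)/(2π).
A(x) = (x/4)² + π·((34−x)/(2π))² = x²/16 + (34−x)²/(4π) for 0 ≤ x ≤ 34. A'(x) = x/8 − (34−x)/(2π) = 0 gives x = 4·34/(π+4) ≈ 19.0434.
A'' = 1/8 + 1/(2π) > 0, so this gives the minimum combined area; x ≈ 19.0434 cm to the square.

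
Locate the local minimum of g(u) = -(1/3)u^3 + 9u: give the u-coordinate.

-3

g'(u) = -u^2 + 9 = 0 at u = -3, 3.
g''(u) = -2u. g''(-3) = 6 > 0 ⇒ local minimum; g''(3) = -6 < 0 ⇒ local maximum.
The local minimum is g(-3) = -18.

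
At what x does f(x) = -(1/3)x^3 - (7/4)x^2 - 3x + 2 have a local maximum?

f'(x) = -x^2 - (7/2)x - 3. Setting f'(x) = 0 gives x ∈ {-2, -3/2}.
Second-derivative test with f''(x) = -2x - 7/2: f''(-2) = 1/2 > 0 ⇒ local minimum; f''(-3/2) = -1/2 < 0 ⇒ local maximum.
Thus f has its local maximum at x = -3/2, with value 59/16.

-3/2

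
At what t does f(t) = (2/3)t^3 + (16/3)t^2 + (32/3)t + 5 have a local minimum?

f'(t) = 2t^2 + (32/3)t + 32/3. Setting f'(t) = 0 gives t ∈ {-4, -4/3}.
Second-derivative test with f''(t) = 4t + 32/3: f''(-4) = -16/3 < 0 ⇒ local maximum; f''(-4/3) = 16/3 > 0 ⇒ local minimum.
The local minimum is f(-4/3) = -107/81.

-4/3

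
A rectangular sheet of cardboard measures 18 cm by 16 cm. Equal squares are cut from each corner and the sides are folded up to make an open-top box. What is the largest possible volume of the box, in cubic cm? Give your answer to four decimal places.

With cut size x, the volume is V(x) = x(18 − 2x)(16 − 2x) for 0 < x < 8.
V'(x) = 12x^2 − 136x + 288. Setting V'(x) = 0 gives x ≈ 2.8187 (the root in (0, 8)).
V''(x) = 24x − 136 is negative there, so this is the maximum; V ≈ 361.0999.

361.0999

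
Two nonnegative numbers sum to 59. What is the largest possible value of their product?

3481/4

With x + y = 59, the product is P(x) = x(59 − x).
P'(x) = 59 − 2x = 0 gives x = 59/2; P'' = −2 < 0, so this is the maximum.
P = 59/2·59/2 = 3481/4.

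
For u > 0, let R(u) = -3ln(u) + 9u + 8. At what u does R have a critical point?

1/3

R'(u) = -3/u + 9 = 0 gives u = 1/3.
R''(u) = 3/u², which is positive for u > 0, so this is a local minimum.
R(1/3) = -3·ln(1/3) + 3 + 8 ≈ 14.2958.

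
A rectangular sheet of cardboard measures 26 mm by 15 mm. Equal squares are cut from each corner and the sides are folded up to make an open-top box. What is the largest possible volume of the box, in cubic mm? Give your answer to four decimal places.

With cut size x, the volume is V(x) = x(26 − 2x)(15 − 2x) for 0 < x < 7.5.
V'(x) = 12x^2 − 164x + 390. Setting V'(x) = 0 gives x ≈ 3.0658 (the root in (0, 7.5)).
V''(x) = 24x − 164 is negative there, so this is the maximum; V ≈ 540.1968.

540.1968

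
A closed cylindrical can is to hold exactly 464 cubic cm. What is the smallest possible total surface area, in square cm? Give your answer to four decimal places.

With radius r and height h, πr²h = 464 so h = 464/(πr²), and S(r) = 2πr² + 2πrh = 2πr² + 2·464/r.
S'(r) = 4πr − 2·464/r² = 0 ⇒ r³ = 464/(2π), so r ≈ 4.1955 and h = 2r ≈ 8.3909.
S''(r) = 4π + 4·464/r³ > 0, so this is the minimum; S ≈ 331.7874.

331.7874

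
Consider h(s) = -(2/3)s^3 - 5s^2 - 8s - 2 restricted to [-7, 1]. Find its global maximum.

113/3

The derivative is -2s^2 - 10s - 8, which vanishes at s = -4 and s = -1.
Compare values at every candidate in [-7, 1]: h(-7) = 113/3,  h(-4) = -22/3,  h(-1) = 5/3,  h(1) = -47/3.
The maximum over the interval is 113/3, attained at s = -7.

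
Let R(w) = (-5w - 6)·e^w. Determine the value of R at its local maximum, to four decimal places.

Differentiating with the product rule gives R'(w) = (-5w - 11)·e^w. Since e^w > 0, the only critical point is w = -11/5.
R''(-11/5) has the same sign as -5 < 0, so this is a local maximum.
R(-11/5) = (5)·e^(-11/5) ≈ 0.5540.

0.5540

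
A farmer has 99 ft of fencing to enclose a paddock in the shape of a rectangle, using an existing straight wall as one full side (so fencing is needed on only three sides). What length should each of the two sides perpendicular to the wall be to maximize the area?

Let the sides perpendicular to the wall have length x and the parallel side y, so 2x + y = 99 and the area is A = xy = x(99 − 2x).
A'(x) = 99 − 4x = 0 gives x = 99/4, and A''(x) = −4 < 0 confirms a maximum.
Then y = 99 − 2·99/4 = 99/2 and A = 9801/8.

99/4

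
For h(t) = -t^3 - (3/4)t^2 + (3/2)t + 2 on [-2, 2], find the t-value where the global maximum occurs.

The derivative is -3t^2 - (3/2)t + 3/2, which vanishes at t = -1 and t = 1/2.
Compare values at every candidate in [-2, 2]: h(-2) = 4; h(-1) = 3/4; h(1/2) = 39/16; h(2) = -6.
So the maximum is h(-2) = 4.

-2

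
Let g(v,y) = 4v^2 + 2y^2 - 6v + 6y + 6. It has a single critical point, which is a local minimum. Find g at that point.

∂g/∂v = 8v - 6 = 0 and ∂g/∂y = 4y + 6 = 0, so (v, y) = (3/4, -3/2).
The Hessian has g_{vv} = 8, g_{yy} = 4, g_{vy} = 0, giving D = 32 > 0 with g_{vv} > 0, so the point is a local minimum.
g(3/4, -3/2) = -3/4.

-3/4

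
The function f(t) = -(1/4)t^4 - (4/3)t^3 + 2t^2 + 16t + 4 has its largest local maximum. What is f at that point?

88/3

Critical points: f'(t) = -t^3 - 4t^2 + 4t + 16 vanishes at t = -4, -2, 2.
Since f''(t) = -3t^2 - 8t + 4, we get f''(-4) = -12 < 0 ⇒ local maximum; f''(-2) = 8 > 0 ⇒ local minimum; f''(2) = -24 < 0 ⇒ local maximum.
Thus f has its largest local maximum at t = 2, with value 88/3.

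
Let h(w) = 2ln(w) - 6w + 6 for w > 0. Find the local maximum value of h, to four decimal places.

1.8028

h'(w) = 2/w − 6 = 0 gives w = 1/3.
h''(w) = -2/w², which is negative for w > 0, so this is a local maximum.
h(1/3) = 2·ln(1/3) - 2 + 6 ≈ 1.8028.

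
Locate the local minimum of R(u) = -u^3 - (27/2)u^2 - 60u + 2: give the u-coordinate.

R'(u) = -3u^2 - 27u - 60 = 0 at u = -5, -4.
Since R''(u) = -6u - 27, we get R''(-5) = 3 > 0 ⇒ local minimum; R''(-4) = -3 < 0 ⇒ local maximum.
Thus R has its local minimum at u = -5, with value 179/2.

-5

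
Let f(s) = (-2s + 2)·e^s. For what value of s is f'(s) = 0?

By the product rule, f'(s) = (-2s)·e^s. Since e^s > 0, the only critical point is s = 0.
f''(0) has the same sign as -2 < 0, so this is a local maximum.
f(0) = (2)·e^(0) ≈ 2.0000.

0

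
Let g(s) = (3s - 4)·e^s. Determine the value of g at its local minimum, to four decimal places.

g'(s) = 3·e^s + (3s - 4)·1·e^s = (3s - 1)·e^s. Since e^s > 0, the only critical point is s = 1/3.
g''(1/3) has the same sign as 3 > 0, so this is a local minimum.
g(1/3) = (-3)·e^(1/3) ≈ -4.1868.

-4.1868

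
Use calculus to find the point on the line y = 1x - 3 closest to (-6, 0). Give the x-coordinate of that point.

-3/2

Minimize D(x)^2 = (x + 6)^2 + (x - 3)^2.
d/dx[D^2] = 2(x + 6) + 2·1·(x - 3) = 0 ⇒ x = -3/2.
Then y = -9/2 and the distance is √(81/2) ≈ 6.3640.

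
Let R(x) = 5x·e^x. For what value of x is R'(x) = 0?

R'(x) = 5·e^x + (5x)·1·e^x = (5x + 5)·e^x. Since e^x > 0, the only critical point is x = -1.
R''(-1) has the same sign as 5 > 0, so this is a local minimum.
R(-1) = (-5)·e^(-1) ≈ -1.8394.

-1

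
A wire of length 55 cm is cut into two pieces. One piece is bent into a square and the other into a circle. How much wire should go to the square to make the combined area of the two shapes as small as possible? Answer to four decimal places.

Let x be the length used for the square. Square side x/4; circle radius (55−x)/(2π).
A(x) = (x/4)² + π·((55−x)/(2π))² = x²/16 + (55−x)²/(4π) for 0 ≤ x ≤ 55. A'(x) = x/8 − (55−x)/(2π) = 0 gives x = 4·55/(π+4) ≈ 30.8055.
A'' = 1/8 + 1/(2π) > 0, so this gives the minimum combined area; x ≈ 30.8055 cm to the square.

30.8055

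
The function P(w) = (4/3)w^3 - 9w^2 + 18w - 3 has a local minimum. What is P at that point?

6

Critical points: P'(w) = 4w^2 - 18w + 18 vanishes at w = 3/2, 3.
P''(w) = 8w - 18. P''(3/2) = -6 < 0 ⇒ local maximum; P''(3) = 6 > 0 ⇒ local minimum.
Thus P has its local minimum at w = 3, with value 6.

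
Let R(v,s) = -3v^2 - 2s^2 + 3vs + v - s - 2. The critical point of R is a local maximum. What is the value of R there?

∂R/∂v = -6v + 3s + 1 = 0 and ∂R/∂s = 3v - 4s - 1 = 0, so (v, s) = (1/15, -1/5).
The Hessian has R_{vv} = -6, R_{ss} = -4, R_{vs} = 3, giving D = 15 > 0 with R_{vv} < 0, so the point is a local maximum.
R(1/15, -1/5) = -28/15.

-28/15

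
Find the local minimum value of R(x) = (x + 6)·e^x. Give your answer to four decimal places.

-0.0009

By the product rule, R'(x) = (x + 7)·e^x. Since e^x > 0, the only critical point is x = -7.
R''(-7) has the same sign as 1 > 0, so this is a local minimum.
R(-7) = (-1)·e^(-7) ≈ -0.0009.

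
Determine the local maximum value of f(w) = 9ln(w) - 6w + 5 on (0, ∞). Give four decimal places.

-0.3508

f'(w) = 9/w − 6 = 0 gives w = 3/2.
f''(w) = -9/w², which is negative for w > 0, so this is a local maximum.
f(3/2) = 9·ln(3/2) - 9 + 5 ≈ -0.3508.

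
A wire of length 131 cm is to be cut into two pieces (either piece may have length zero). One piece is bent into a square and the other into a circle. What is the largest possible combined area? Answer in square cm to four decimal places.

1365.6290

Let x be the length used for the square. Square side x/4; circle radius (131−x)/(2π).
A(x) = (x/4)² + π·((131−x)/(2π))² = x²/16 + (131−x)²/(4π) for 0 ≤ x ≤ 131. A'(x) = x/8 − (131−x)/(2π) = 0 gives x = 4·131/(π+4) ≈ 73.3730.
A'' > 0, so the interior critical point is a minimum; the maximum is at an endpoint. A(0) = 1365.6290 and A(131) = 1072.5625, so the largest area is 1365.6290.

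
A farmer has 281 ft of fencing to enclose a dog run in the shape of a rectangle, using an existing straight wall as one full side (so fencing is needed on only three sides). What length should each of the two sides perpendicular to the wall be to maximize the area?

281/4

Let the sides perpendicular to the wall have length x and the parallel side y, so 2x + y = 281 and the area is A = xy = x(281 − 2x).
A'(x) = 281 − 4x = 0 gives x = 281/4, and A''(x) = −4 < 0 confirms a maximum.
Then y = 281 − 2·281/4 = 281/2 and A = 78961/8.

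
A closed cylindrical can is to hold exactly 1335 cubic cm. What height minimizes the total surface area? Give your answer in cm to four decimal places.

11.9343

With radius r and height h, πr²h = 1335 so h = 1335/(πr²), and S(r) = 2πr² + 2πrh = 2πr² + 2·1335/r.
S'(r) = 4πr − 2·1335/r² = 0 ⇒ r³ = 1335/(2π), so r ≈ 5.9672 and h = 2r ≈ 11.9343.
S''(r) = 4π + 4·1335/r³ > 0, so this is the minimum; S ≈ 671.1744.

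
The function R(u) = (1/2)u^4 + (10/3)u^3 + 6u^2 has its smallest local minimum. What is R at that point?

R'(u) = 2u^3 + 10u^2 + 12u = 0 at u = -3, -2, 0.
Since R''(u) = 6u^2 + 20u + 12, we get R''(-3) = 6 > 0 ⇒ local minimum; R''(-2) = -4 < 0 ⇒ local maximum; R''(0) = 12 > 0 ⇒ local minimum.
So the smallest local minimum value is R(0) = 0.

0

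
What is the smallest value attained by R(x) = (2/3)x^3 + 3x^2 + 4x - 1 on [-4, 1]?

R'(x) = 2x^2 + 6x + 4, which vanishes at x = -2 and x = -1.
Evaluating at the critical points and endpoints: R(-4) = -35/3; R(-2) = -7/3; R(-1) = -8/3; R(1) = 20/3.
So the minimum is R(-4) = -35/3.

-35/3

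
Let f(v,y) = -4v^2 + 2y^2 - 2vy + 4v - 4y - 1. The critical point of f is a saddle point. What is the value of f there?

-25/9

∂f/∂v = -8v - 2y + 4 = 0 and ∂f/∂y = -2v + 4y - 4 = 0, so (v, y) = (2/9, 10/9).
The Hessian has f_{vv} = -8, f_{yy} = 4, f_{vy} = -2, giving D = -36 < 0, so the point is a saddle point.
f(2/9, 10/9) = -25/9.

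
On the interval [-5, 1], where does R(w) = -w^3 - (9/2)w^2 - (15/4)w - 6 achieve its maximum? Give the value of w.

-5

Differentiating, R'(w) = -3w^2 - 9w - 15/4; which vanishes at w = -5/2 and w = -1/2.
Evaluating at the critical points and endpoints: R(-5) = 101/4,  R(-5/2) = -73/8,  R(-1/2) = -41/8,  R(1) = -61/4.
So the maximum is R(-5) = 101/4.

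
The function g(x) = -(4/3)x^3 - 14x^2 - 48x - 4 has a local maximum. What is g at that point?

50

Critical points: g'(x) = -4x^2 - 28x - 48 vanishes at x = -4, -3.
Second-derivative test with g''(x) = -8x - 28: g''(-4) = 4 > 0 ⇒ local minimum; g''(-3) = -4 < 0 ⇒ local maximum.
The local maximum is g(-3) = 50.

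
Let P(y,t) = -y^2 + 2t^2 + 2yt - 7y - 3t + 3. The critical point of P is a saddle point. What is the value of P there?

∂P/∂y = -2y + 2t - 7 = 0 and ∂P/∂t = 2y + 4t - 3 = 0, so (y, t) = (-11/6, 5/3).
The Hessian has P_{yy} = -2, P_{tt} = 4, P_{yt} = 2, giving D = -12 < 0, so the point is a saddle point.
P(-11/6, 5/3) = 83/12.

83/12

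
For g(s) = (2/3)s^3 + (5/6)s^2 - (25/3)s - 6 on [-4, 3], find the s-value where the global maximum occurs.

Differentiating, g'(s) = 2s^2 + (5/3)s - 25/3; which vanishes at s = -5/2 and s = 5/3.
Candidates: g(-4) = -2, g(-5/2) = 77/8, g(5/3) = -2347/162, g(3) = -11/2.
So the maximum is g(-5/2) = 77/8.

-5/2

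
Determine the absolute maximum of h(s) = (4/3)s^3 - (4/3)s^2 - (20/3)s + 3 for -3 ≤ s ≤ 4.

Differentiating, h'(s) = 4s^2 - (8/3)s - 20/3; which vanishes at s = -1 and s = 5/3.
Compare values at every candidate in [-3, 4]: h(-3) = -25; h(-1) = 7; h(5/3) = -457/81; h(4) = 121/3.
Hence the absolute maximum is 121/3 at s = 4.

121/3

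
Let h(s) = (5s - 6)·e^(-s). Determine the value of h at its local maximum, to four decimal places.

0.5540

h'(s) = 5·e^(-s) + (5s - 6)·(-1)·e^(-s) = (-5s + 11)·e^(-s). Since e^(-s) > 0, the only critical point is s = 11/5.
h''(11/5) has the same sign as -5 < 0, so this is a local maximum.
h(11/5) = (5)·e^(-11/5) ≈ 0.5540.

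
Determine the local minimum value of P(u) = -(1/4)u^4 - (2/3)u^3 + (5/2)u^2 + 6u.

P'(u) = -u^3 - 2u^2 + 5u + 6 = 0 at u = -3, -1, 2.
P''(u) = -3u^2 - 4u + 5. P''(-3) = -10 < 0 ⇒ local maximum; P''(-1) = 6 > 0 ⇒ local minimum; P''(2) = -15 < 0 ⇒ local maximum.
Thus P has its local minimum at u = -1, with value -37/12.

-37/12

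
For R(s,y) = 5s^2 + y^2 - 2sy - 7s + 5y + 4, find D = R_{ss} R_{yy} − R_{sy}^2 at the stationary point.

∂R/∂s = 10s - 2y - 7 = 0 and ∂R/∂y = -2s + 2y + 5 = 0, so (s, y) = (1/4, -9/4).
The Hessian has R_{ss} = 10, R_{yy} = 2, R_{sy} = -2, giving D = 16 > 0 with R_{ss} > 0, so the point is a local minimum.
D = (10)·(2) − (-2)^2 = 16.

16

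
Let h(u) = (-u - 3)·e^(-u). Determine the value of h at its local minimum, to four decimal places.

Differentiating with the product rule gives h'(u) = (u + 2)·e^(-u). Since e^(-u) > 0, the only critical point is u = -2.
h''(-2) has the same sign as 1 > 0, so this is a local minimum.
h(-2) = (-1)·e^(2) ≈ -7.3891.

-7.3891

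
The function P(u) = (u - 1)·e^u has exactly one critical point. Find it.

P'(u) = 1·e^u + (u - 1)·1·e^u = (u)·e^u. Since e^u > 0, the only critical point is u = 0.
P''(0) has the same sign as 1 > 0, so this is a local minimum.
P(0) = (-1)·e^(0) ≈ -1.0000.

0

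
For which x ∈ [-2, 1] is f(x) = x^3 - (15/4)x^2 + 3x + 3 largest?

1/2

f'(x) = 3x^2 - (15/2)x + 3, whose only zero in [-2, 1] is x = 1/2.
Compare values at every candidate in [-2, 1]: f(-2) = -26; f(1/2) = 59/16; f(1) = 13/4.
The maximum over the interval is 59/16, attained at x = 1/2.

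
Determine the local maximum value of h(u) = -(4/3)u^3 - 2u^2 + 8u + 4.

26/3

h'(u) = -4u^2 - 4u + 8. Setting h'(u) = 0 gives u ∈ {-2, 1}.
Second-derivative test with h''(u) = -8u - 4: h''(-2) = 12 > 0 ⇒ local minimum; h''(1) = -12 < 0 ⇒ local maximum.
The local maximum is h(1) = 26/3.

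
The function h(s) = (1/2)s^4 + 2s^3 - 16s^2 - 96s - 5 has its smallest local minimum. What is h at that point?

h'(s) = 2s^3 + 6s^2 - 32s - 96 = 0 at s = -4, -3, 4.
Second-derivative test with h''(s) = 6s^2 + 12s - 32: h''(-4) = 16 > 0 ⇒ local minimum; h''(-3) = -14 < 0 ⇒ local maximum; h''(4) = 112 > 0 ⇒ local minimum.
So the smallest local minimum value is h(4) = -389.

-389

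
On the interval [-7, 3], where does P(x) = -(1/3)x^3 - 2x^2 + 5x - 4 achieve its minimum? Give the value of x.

-5

Differentiating, P'(x) = -x^2 - 4x + 5; which vanishes at x = -5 and x = 1.
Compare values at every candidate in [-7, 3]: P(-7) = -68/3; P(-5) = -112/3; P(1) = -4/3; P(3) = -16.
The minimum over the interval is -112/3, attained at x = -5.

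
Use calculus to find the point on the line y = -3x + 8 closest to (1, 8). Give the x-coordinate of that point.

1/10

Minimize D(x)^2 = (x - 1)^2 + (-3x)^2.
d/dx[D^2] = 2(x - 1) + 2·(-3)·(-3x) = 0 ⇒ x = 1/10.
Then y = 77/10 and the distance is √(9/10) ≈ 0.9487.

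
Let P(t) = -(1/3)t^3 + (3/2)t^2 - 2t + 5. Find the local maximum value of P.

P'(t) = -t^2 + 3t - 2 = 0 at t = 1, 2.
P''(t) = -2t + 3. P''(1) = 1 > 0 ⇒ local minimum; P''(2) = -1 < 0 ⇒ local maximum.
Thus P has its local maximum at t = 2, with value 13/3.

13/3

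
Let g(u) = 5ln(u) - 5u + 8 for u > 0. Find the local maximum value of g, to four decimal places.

3.0000

g'(u) = 5/u − 5 = 0 gives u = 1.
g''(u) = -5/u², which is negative for u > 0, so this is a local maximum.
g(1) = 5·ln(1) - 5 + 8 ≈ 3.0000.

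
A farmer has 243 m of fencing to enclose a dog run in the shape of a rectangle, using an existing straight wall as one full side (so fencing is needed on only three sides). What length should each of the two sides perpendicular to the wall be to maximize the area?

243/4

Let the sides perpendicular to the wall have length x and the parallel side y, so 2x + y = 243 and the area is A = xy = x(243 − 2x).
A'(x) = 243 − 4x = 0 gives x = 243/4, and A''(x) = −4 < 0 confirms a maximum.
Then y = 243 − 2·243/4 = 243/2 and A = 59049/8.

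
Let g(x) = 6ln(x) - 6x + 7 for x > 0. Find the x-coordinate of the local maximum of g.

1

g'(x) = 6/x − 6 = 0 gives x = 1.
g''(x) = -6/x², which is negative for x > 0, so this is a local maximum.
g(1) = 6·ln(1) - 6 + 7 ≈ 1.0000.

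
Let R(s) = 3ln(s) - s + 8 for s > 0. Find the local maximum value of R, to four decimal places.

8.2958

R'(s) = 3/s − 1 = 0 gives s = 3.
R''(s) = -3/s², which is negative for s > 0, so this is a local maximum.
R(3) = 3·ln(3) - 3 + 8 ≈ 8.2958.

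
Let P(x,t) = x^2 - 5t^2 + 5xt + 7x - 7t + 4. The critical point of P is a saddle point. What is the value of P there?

∂P/∂x = 2x + 5t + 7 = 0 and ∂P/∂t = 5x - 10t - 7 = 0, so (x, t) = (-7/9, -49/45).
The Hessian has P_{xx} = 2, P_{tt} = -10, P_{xt} = 5, giving D = -45 < 0, so the point is a saddle point.
P(-7/9, -49/45) = 229/45.

229/45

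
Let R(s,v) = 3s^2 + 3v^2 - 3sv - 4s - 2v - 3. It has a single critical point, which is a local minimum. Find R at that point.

-55/9

∂R/∂s = 6s - 3v - 4 = 0 and ∂R/∂v = -3s + 6v - 2 = 0, so (s, v) = (10/9, 8/9).
The Hessian has R_{ss} = 6, R_{vv} = 6, R_{sv} = -3, giving D = 27 > 0 with R_{ss} > 0, so the point is a local minimum.
R(10/9, 8/9) = -55/9.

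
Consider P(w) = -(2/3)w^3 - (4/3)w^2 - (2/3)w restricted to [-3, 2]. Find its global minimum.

-12

P'(w) = -2w^2 - (8/3)w - 2/3, which vanishes at w = -1 and w = -1/3.
Candidates: P(-3) = 8; P(-1) = 0; P(-1/3) = 8/81; P(2) = -12.
Hence the absolute minimum is -12 at w = 2.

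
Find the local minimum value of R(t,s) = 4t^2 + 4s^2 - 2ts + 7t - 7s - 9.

∂R/∂t = 8t - 2s + 7 = 0 and ∂R/∂s = -2t + 8s - 7 = 0, so (t, s) = (-7/10, 7/10).
The Hessian has R_{tt} = 8, R_{ss} = 8, R_{ts} = -2, giving D = 60 > 0 with R_{tt} > 0, so the point is a local minimum.
R(-7/10, 7/10) = -139/10.

-139/10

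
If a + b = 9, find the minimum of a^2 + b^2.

81/2

With a + b = 9, a^2 + b^2 = a^2 + (9 − a)^2.
The derivative 2a − 2(9 − a) = 4a − 18 vanishes at a = 9/2; second derivative 4 > 0, a minimum.
The minimum is 2·(9/2)^2 = 81/2.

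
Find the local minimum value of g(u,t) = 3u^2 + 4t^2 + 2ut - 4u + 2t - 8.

∂g/∂u = 6u + 2t - 4 = 0 and ∂g/∂t = 2u + 8t + 2 = 0, so (u, t) = (9/11, -5/11).
The Hessian has g_{uu} = 6, g_{tt} = 8, g_{ut} = 2, giving D = 44 > 0 with g_{uu} > 0, so the point is a local minimum.
g(9/11, -5/11) = -111/11.

-111/11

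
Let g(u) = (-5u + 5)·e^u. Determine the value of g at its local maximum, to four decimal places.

5.0000

By the product rule, g'(u) = (-5u)·e^u. Since e^u > 0, the only critical point is u = 0.
g''(0) has the same sign as -5 < 0, so this is a local maximum.
g(0) = (5)·e^(0) ≈ 5.0000.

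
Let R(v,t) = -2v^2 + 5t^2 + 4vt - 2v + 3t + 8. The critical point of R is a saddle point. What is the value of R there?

237/28

∂R/∂v = -4v + 4t - 2 = 0 and ∂R/∂t = 4v + 10t + 3 = 0, so (v, t) = (-4/7, -1/14).
The Hessian has R_{vv} = -4, R_{tt} = 10, R_{vt} = 4, giving D = -56 < 0, so the point is a saddle point.
R(-4/7, -1/14) = 237/28.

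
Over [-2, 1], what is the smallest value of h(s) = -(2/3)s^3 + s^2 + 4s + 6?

h'(s) = -2s^2 + 2s + 4, whose only zero in [-2, 1] is s = -1.
Candidates: h(-2) = 22/3,  h(-1) = 11/3,  h(1) = 31/3.
Hence the absolute minimum is 11/3 at s = -1.

11/3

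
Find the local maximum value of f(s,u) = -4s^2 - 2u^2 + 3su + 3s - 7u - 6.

∂f/∂s = -8s + 3u + 3 = 0 and ∂f/∂u = 3s - 4u - 7 = 0, so (s, u) = (-9/23, -47/23).
The Hessian has f_{ss} = -8, f_{uu} = -4, f_{su} = 3, giving D = 23 > 0 with f_{ss} < 0, so the point is a local maximum.
f(-9/23, -47/23) = 13/23.

13/23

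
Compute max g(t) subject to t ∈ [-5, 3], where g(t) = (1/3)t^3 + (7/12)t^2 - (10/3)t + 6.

The derivative is t^2 + (7/6)t - 10/3, which vanishes at t = -5/2 and t = 4/3.
Compare values at every candidate in [-5, 3]: g(-5) = -53/12, g(-5/2) = 613/48, g(4/3) = 274/81, g(3) = 41/4.
The maximum over the interval is 613/48, attained at t = -5/2.

613/48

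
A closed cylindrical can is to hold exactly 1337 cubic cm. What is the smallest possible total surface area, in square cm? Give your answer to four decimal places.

671.8446

With radius r and height h, πr²h = 1337 so h = 1337/(πr²), and S(r) = 2πr² + 2πrh = 2πr² + 2·1337/r.
S'(r) = 4πr − 2·1337/r² = 0 ⇒ r³ = 1337/(2π), so r ≈ 5.9701 and h = 2r ≈ 11.9403.
S''(r) = 4π + 4·1337/r³ > 0, so this is the minimum; S ≈ 671.8446.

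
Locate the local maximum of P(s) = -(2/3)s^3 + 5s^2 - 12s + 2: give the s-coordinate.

P'(s) = -2s^2 + 10s - 12 = 0 at s = 2, 3.
Second-derivative test with P''(s) = -4s + 10: P''(2) = 2 > 0 ⇒ local minimum; P''(3) = -2 < 0 ⇒ local maximum.
The local maximum is P(3) = -7.

3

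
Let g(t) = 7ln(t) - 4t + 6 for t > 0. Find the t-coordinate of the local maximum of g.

7/4

g'(t) = 7/t − 4 = 0 gives t = 7/4.
g''(t) = -7/t², which is negative for t > 0, so this is a local maximum.
g(7/4) = 7·ln(7/4) - 7 + 6 ≈ 2.9173.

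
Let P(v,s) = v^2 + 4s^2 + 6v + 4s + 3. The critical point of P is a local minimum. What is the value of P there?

-7

∂P/∂v = 2v + 6 = 0 and ∂P/∂s = 8s + 4 = 0, so (v, s) = (-3, -1/2).
The Hessian has P_{vv} = 2, P_{ss} = 8, P_{vs} = 0, giving D = 16 > 0 with P_{vv} > 0, so the point is a local minimum.
P(-3, -1/2) = -7.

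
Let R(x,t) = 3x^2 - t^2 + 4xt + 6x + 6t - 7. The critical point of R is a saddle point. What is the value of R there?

-67/7

∂R/∂x = 6x + 4t + 6 = 0 and ∂R/∂t = 4x - 2t + 6 = 0, so (x, t) = (-9/7, 3/7).
The Hessian has R_{xx} = 6, R_{tt} = -2, R_{xt} = 4, giving D = -28 < 0, so the point is a saddle point.
R(-9/7, 3/7) = -67/7.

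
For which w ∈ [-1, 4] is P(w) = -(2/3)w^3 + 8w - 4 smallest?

Differentiating, P'(w) = -2w^2 + 8; whose only zero in [-1, 4] is w = 2.
Compare values at every candidate in [-1, 4]: P(-1) = -34/3; P(2) = 20/3; P(4) = -44/3.
The minimum over the interval is -44/3, attained at w = 4.

4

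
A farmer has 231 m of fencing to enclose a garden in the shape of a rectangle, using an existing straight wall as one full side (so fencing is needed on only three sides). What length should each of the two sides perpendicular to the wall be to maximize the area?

Let the sides perpendicular to the wall have length x and the parallel side y, so 2x + y = 231 and the area is A = xy = x(231 − 2x).
A'(x) = 231 − 4x = 0 gives x = 231/4, and A''(x) = −4 < 0 confirms a maximum.
Then y = 231 − 2·231/4 = 231/2 and A = 53361/8.

231/4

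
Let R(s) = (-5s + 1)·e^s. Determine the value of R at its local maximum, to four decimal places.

2.2466

R'(s) = (-5)·e^s + (-5s + 1)·1·e^s = (-5s - 4)·e^s. Since e^s > 0, the only critical point is s = -4/5.
R''(-4/5) has the same sign as -5 < 0, so this is a local maximum.
R(-4/5) = (5)·e^(-4/5) ≈ 2.2466.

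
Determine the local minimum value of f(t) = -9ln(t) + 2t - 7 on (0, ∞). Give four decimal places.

f'(t) = -9/t + 2 = 0 gives t = 9/2.
f''(t) = 9/t², which is positive for t > 0, so this is a local minimum.
f(9/2) = -9·ln(9/2) + 9 - 7 ≈ -11.5367.

-11.5367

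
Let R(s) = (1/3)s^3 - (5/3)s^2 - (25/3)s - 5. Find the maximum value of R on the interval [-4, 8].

Differentiating, R'(s) = s^2 - (10/3)s - 25/3; which vanishes at s = -5/3 and s = 5.
Evaluating at the critical points and endpoints: R(-4) = -59/3, R(-5/3) = 220/81, R(5) = -140/3, R(8) = -23/3.
So the maximum is R(-5/3) = 220/81.

220/81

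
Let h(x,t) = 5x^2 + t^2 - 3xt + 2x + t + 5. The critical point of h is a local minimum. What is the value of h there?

∂h/∂x = 10x - 3t + 2 = 0 and ∂h/∂t = -3x + 2t + 1 = 0, so (x, t) = (-7/11, -16/11).
The Hessian has h_{xx} = 10, h_{tt} = 2, h_{xt} = -3, giving D = 11 > 0 with h_{xx} > 0, so the point is a local minimum.
h(-7/11, -16/11) = 40/11.

40/11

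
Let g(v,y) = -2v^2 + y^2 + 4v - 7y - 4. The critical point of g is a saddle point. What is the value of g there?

∂g/∂v = -4v + 4 = 0 and ∂g/∂y = 2y - 7 = 0, so (v, y) = (1, 7/2).
The Hessian has g_{vv} = -4, g_{yy} = 2, g_{vy} = 0, giving D = -8 < 0, so the point is a saddle point.
g(1, 7/2) = -57/4.

-57/4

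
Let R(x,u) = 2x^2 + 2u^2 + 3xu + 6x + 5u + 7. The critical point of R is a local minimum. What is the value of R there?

17/7

∂R/∂x = 4x + 3u + 6 = 0 and ∂R/∂u = 3x + 4u + 5 = 0, so (x, u) = (-9/7, -2/7).
The Hessian has R_{xx} = 4, R_{uu} = 4, R_{xu} = 3, giving D = 7 > 0 with R_{xx} > 0, so the point is a local minimum.
R(-9/7, -2/7) = 17/7.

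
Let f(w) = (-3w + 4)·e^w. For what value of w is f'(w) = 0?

By the product rule, f'(w) = (-3w + 1)·e^w. Since e^w > 0, the only critical point is w = 1/3.
f''(1/3) has the same sign as -3 < 0, so this is a local maximum.
f(1/3) = (3)·e^(1/3) ≈ 4.1868.

1/3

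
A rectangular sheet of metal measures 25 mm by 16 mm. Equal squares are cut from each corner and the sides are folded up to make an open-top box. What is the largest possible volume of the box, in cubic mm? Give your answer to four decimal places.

571.4131

With cut size x, the volume is V(x) = x(25 − 2x)(16 − 2x) for 0 < x < 8.
V'(x) = 12x^2 − 164x + 400. Setting V'(x) = 0 gives x ≈ 3.1780 (the root in (0, 8)).
V''(x) = 24x − 164 is negative there, so this is the maximum; V ≈ 571.4131.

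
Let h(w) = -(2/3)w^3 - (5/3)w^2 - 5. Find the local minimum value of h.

-530/81

h'(w) = -2w^2 - (10/3)w = 0 at w = -5/3, 0.
Since h''(w) = -4w - 10/3, we get h''(-5/3) = 10/3 > 0 ⇒ local minimum; h''(0) = -10/3 < 0 ⇒ local maximum.
So the local minimum value is h(-5/3) = -530/81.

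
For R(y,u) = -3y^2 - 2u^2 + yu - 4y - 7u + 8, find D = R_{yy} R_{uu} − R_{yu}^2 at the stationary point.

∂R/∂y = -6y + u - 4 = 0 and ∂R/∂u = y - 4u - 7 = 0, so (y, u) = (-1, -2).
The Hessian has R_{yy} = -6, R_{uu} = -4, R_{yu} = 1, giving D = 23 > 0 with R_{yy} < 0, so the point is a local maximum.
D = (-6)·(-4) − (1)^2 = 23.

23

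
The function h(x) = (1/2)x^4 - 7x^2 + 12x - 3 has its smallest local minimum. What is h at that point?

h'(x) = 2x^3 - 14x + 12 = 0 at x = -3, 1, 2.
Since h''(x) = 6x^2 - 14, we get h''(-3) = 40 > 0 ⇒ local minimum; h''(1) = -8 < 0 ⇒ local maximum; h''(2) = 10 > 0 ⇒ local minimum.
The smallest local minimum is h(-3) = -123/2.

-123/2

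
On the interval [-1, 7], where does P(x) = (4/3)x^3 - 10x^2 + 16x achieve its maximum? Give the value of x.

7

The derivative is 4x^2 - 20x + 16, which vanishes at x = 1 and x = 4.
Evaluating at the critical points and endpoints: P(-1) = -82/3; P(1) = 22/3; P(4) = -32/3; P(7) = 238/3.
Hence the absolute maximum is 238/3 at x = 7.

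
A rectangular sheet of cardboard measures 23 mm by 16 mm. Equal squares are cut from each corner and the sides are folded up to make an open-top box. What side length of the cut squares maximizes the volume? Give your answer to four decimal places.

3.0966

With cut size x, the volume is V(x) = x(23 − 2x)(16 − 2x) for 0 < x < 8.
V'(x) = 12x^2 − 156x + 368. Setting V'(x) = 0 gives x ≈ 3.0966 (the root in (0, 8)).
V''(x) = 24x − 156 is negative there, so this is the maximum; V ≈ 510.3845.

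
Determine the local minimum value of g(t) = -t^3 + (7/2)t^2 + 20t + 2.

Critical points: g'(t) = -3t^2 + 7t + 20 vanishes at t = -5/3, 4.
Since g''(t) = -6t + 7, we get g''(-5/3) = 17 > 0 ⇒ local minimum; g''(4) = -17 < 0 ⇒ local maximum.
Thus g has its local minimum at t = -5/3, with value -917/54.

-917/54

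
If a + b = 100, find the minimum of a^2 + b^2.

5000

With a + b = 100, a^2 + b^2 = a^2 + (100 − a)^2.
The derivative 2a − 2(100 − a) = 4a − 200 vanishes at a = 50; second derivative 4 > 0, a minimum.
The minimum is 2·(50)^2 = 5000.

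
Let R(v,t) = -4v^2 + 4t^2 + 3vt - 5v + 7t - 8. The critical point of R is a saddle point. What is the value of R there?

∂R/∂v = -8v + 3t - 5 = 0 and ∂R/∂t = 3v + 8t + 7 = 0, so (v, t) = (-61/73, -41/73).
The Hessian has R_{vv} = -8, R_{tt} = 8, R_{vt} = 3, giving D = -73 < 0, so the point is a saddle point.
R(-61/73, -41/73) = -575/73.

-575/73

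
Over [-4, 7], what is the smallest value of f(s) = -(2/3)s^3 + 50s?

-472/3

The derivative is -2s^2 + 50, whose only zero in [-4, 7] is s = 5.
Candidates: f(-4) = -472/3; f(5) = 500/3; f(7) = 364/3.
The minimum over the interval is -472/3, attained at s = -4.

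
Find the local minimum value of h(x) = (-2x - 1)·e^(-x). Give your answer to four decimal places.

-1.2131

h'(x) = (-2)·e^(-x) + (-2x - 1)·(-1)·e^(-x) = (2x - 1)·e^(-x). Since e^(-x) > 0, the only critical point is x = 1/2.
h''(1/2) has the same sign as 2 > 0, so this is a local minimum.
h(1/2) = (-2)·e^(-1/2) ≈ -1.2131.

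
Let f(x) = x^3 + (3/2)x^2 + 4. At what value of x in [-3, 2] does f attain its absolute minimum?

The derivative is 3x^2 + 3x, which vanishes at x = -1 and x = 0.
Compare values at every candidate in [-3, 2]: f(-3) = -19/2,  f(-1) = 9/2,  f(0) = 4,  f(2) = 18.
So the minimum is f(-3) = -19/2.

-3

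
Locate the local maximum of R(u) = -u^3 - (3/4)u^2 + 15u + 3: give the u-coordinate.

2

Critical points: R'(u) = -3u^2 - (3/2)u + 15 vanishes at u = -5/2, 2.
Since R''(u) = -6u - 3/2, we get R''(-5/2) = 27/2 > 0 ⇒ local minimum; R''(2) = -27/2 < 0 ⇒ local maximum.
So the local maximum value is R(2) = 22.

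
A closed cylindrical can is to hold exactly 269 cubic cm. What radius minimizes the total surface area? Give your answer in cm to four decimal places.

3.4983

With radius r and height h, πr²h = 269 so h = 269/(πr²), and S(r) = 2πr² + 2πrh = 2πr² + 2·269/r.
S'(r) = 4πr − 2·269/r² = 0 ⇒ r³ = 269/(2π), so r ≈ 3.4983 and h = 2r ≈ 6.9966.
S''(r) = 4π + 4·269/r³ > 0, so this is the minimum; S ≈ 230.6833.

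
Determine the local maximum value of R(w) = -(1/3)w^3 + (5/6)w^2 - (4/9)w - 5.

-397/81

R'(w) = -w^2 + (5/3)w - 4/9 = 0 at w = 1/3, 4/3.
R''(w) = -2w + 5/3. R''(1/3) = 1 > 0 ⇒ local minimum; R''(4/3) = -1 < 0 ⇒ local maximum.
The local maximum is R(4/3) = -397/81.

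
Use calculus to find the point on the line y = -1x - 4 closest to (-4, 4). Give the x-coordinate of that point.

-6

Minimize D(x)^2 = (x + 4)^2 + (-x - 8)^2.
d/dx[D^2] = 2(x + 4) + 2·(-1)·(-x - 8) = 0 ⇒ x = -6.
Then y = 2 and the distance is √(8) ≈ 2.8284.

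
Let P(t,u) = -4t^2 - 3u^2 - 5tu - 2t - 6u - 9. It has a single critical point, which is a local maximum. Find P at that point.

-111/23

∂P/∂t = -8t - 5u - 2 = 0 and ∂P/∂u = -5t - 6u - 6 = 0, so (t, u) = (18/23, -38/23).
The Hessian has P_{tt} = -8, P_{uu} = -6, P_{tu} = -5, giving D = 23 > 0 with P_{tt} < 0, so the point is a local maximum.
P(18/23, -38/23) = -111/23.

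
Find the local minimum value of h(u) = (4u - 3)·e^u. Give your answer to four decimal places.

h'(u) = 4·e^u + (4u - 3)·1·e^u = (4u + 1)·e^u. Since e^u > 0, the only critical point is u = -1/4.
h''(-1/4) has the same sign as 4 > 0, so this is a local minimum.
h(-1/4) = (-4)·e^(-1/4) ≈ -3.1152.

-3.1152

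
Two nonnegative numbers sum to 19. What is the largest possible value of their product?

With x + y = 19, the product is P(x) = x(19 − x).
P'(x) = 19 − 2x = 0 gives x = 19/2; P'' = −2 < 0, so this is the maximum.
P = 19/2·19/2 = 361/4.

361/4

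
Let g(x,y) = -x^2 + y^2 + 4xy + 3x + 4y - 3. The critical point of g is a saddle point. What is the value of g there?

∂g/∂x = -2x + 4y + 3 = 0 and ∂g/∂y = 4x + 2y + 4 = 0, so (x, y) = (-1/2, -1).
The Hessian has g_{xx} = -2, g_{yy} = 2, g_{xy} = 4, giving D = -20 < 0, so the point is a saddle point.
g(-1/2, -1) = -23/4.

-23/4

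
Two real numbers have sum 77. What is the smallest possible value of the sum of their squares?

With a + b = 77, a^2 + b^2 = a^2 + (77 − a)^2.
The derivative 2a − 2(77 − a) = 4a − 154 vanishes at a = 77/2; second derivative 4 > 0, a minimum.
The minimum is 2·(77/2)^2 = 5929/2.

5929/2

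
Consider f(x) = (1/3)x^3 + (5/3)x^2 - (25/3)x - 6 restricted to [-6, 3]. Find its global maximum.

107/3

The derivative is x^2 + (10/3)x - 25/3, which vanishes at x = -5 and x = 5/3.
Compare values at every candidate in [-6, 3]: f(-6) = 32, f(-5) = 107/3, f(5/3) = -1111/81, f(3) = -7.
The maximum over the interval is 107/3, attained at x = -5.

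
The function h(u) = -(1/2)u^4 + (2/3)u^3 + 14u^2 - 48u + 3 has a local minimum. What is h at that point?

-119/3

h'(u) = -2u^3 + 2u^2 + 28u - 48. Setting h'(u) = 0 gives u ∈ {-4, 2, 3}.
h''(u) = -6u^2 + 4u + 28. h''(-4) = -84 < 0 ⇒ local maximum; h''(2) = 12 > 0 ⇒ local minimum; h''(3) = -14 < 0 ⇒ local maximum.
Thus h has its local minimum at u = 2, with value -119/3.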